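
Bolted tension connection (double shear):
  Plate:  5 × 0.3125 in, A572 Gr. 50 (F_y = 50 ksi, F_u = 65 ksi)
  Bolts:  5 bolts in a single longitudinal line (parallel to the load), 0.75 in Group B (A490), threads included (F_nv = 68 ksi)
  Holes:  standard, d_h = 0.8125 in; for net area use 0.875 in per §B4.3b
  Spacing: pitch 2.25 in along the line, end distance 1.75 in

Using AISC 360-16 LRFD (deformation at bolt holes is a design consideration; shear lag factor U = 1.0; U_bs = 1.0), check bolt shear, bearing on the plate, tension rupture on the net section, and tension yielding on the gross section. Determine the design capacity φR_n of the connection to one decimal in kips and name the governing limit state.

62.8 kips (net-section rupture governs)

Bolt shear: A_b = π(0.75)²/4 = 0.44179 in². φR_n = 0.75 × 68 × 0.44179 × 5 × 2 = 225.3 kips.
Bearing (0.3125 in plate, F_u = 65 ksi): end bolts L_c = 1.75 − 0.8125/2 = 1.34375, R_n = min(1.2×1.34375×0.3125×65, 2.4×0.75×0.3125×65) = 32.754 kips/bolt; interior L_c = 2.25 − 0.8125 = 1.4375, R_n = 35.039 kips/bolt. φR_n = 0.75 × (1×32.754 + 4×35.039) = 129.7 kips.
Tension rupture (net): A_n = (5 − 1×0.875)×0.3125 = 1.2891 in² (U = 1.0, A_e = A_n). φR_n = 0.75 × 65 × 1.2891 = 62.8 kips.
Tension yield (gross): A_g = 5×0.3125 = 1.5625 in². φR_n = 0.90 × 50 × 1.5625 = 70.3 kips.
Governing: min(225.3, 129.7, 62.8, 70.3) = 62.8 kips → net-section rupture.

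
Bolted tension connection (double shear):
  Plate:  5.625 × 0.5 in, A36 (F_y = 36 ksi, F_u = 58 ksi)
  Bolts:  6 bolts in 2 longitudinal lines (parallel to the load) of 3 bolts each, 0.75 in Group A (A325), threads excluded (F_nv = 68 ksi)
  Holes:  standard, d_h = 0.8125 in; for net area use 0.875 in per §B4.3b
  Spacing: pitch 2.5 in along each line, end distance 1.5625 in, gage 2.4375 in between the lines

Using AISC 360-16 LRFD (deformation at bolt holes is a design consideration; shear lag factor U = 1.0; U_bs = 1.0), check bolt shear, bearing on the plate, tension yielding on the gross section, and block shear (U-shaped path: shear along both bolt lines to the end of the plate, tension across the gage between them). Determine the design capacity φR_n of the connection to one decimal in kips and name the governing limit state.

91.1 kips (gross-section yield governs)

Bolt shear: A_b = π(0.75)²/4 = 0.44179 in². φR_n = 0.75 × 68 × 0.44179 × 6 × 2 = 270.4 kips.
Bearing (0.5 in plate, F_u = 58 ksi): end bolts L_c = 1.5625 − 0.8125/2 = 1.15625, R_n = min(1.2×1.15625×0.5×58, 2.4×0.75×0.5×58) = 40.238 kips/bolt; interior L_c = 2.5 − 0.8125 = 1.6875, R_n = 52.2 kips/bolt. φR_n = 0.75 × (2×40.238 + 4×52.2) = 217.0 kips.
Tension yield (gross): A_g = 5.625×0.5 = 2.8125 in². φR_n = 0.90 × 36 × 2.8125 = 91.1 kips.
Block shear: shear path 2×[1.5625+2×2.5] = 2×6.5625 in, A_gv = 6.5625, A_nv = 2×(6.5625 − 2.5×0.875)×0.5 = 4.375 in²; tension across gage: (2.4375 − 1×0.875)×0.5 = 0.78125 in². R_n = min(0.6×58×4.375, 0.6×36×6.5625) + 1.0×58×0.78125 = min(152.25, 141.75) + 45.313 = 187.06 kips. φR_n = 0.75 × 187.06 = 140.3 kips.
Governing: min(270.4, 217.0, 91.1, 140.3) = 91.1 kips → gross-section yield.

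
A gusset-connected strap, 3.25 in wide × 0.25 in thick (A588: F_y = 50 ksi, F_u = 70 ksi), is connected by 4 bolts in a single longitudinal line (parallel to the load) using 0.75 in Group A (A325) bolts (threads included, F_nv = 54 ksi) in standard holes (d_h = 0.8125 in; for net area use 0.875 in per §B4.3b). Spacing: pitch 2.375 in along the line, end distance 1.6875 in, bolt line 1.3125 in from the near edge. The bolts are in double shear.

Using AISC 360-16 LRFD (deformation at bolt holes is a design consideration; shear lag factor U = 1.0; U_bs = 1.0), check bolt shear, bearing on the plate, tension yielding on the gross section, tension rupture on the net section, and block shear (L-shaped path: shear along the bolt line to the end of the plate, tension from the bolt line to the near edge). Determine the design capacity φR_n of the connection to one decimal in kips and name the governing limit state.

31.2 kips (net-section rupture governs)

Bolt shear: A_b = π(0.75)²/4 = 0.44179 in². φR_n = 0.75 × 54 × 0.44179 × 4 × 2 = 143.1 kips.
Bearing (0.25 in plate, F_u = 70 ksi): end bolts L_c = 1.6875 − 0.8125/2 = 1.28125, R_n = min(1.2×1.28125×0.25×70, 2.4×0.75×0.25×70) = 26.906 kips/bolt; interior L_c = 2.375 − 0.8125 = 1.5625, R_n = 31.5 kips/bolt. φR_n = 0.75 × (1×26.906 + 3×31.5) = 91.1 kips.
Tension yield (gross): A_g = 3.25×0.25 = 0.8125 in². φR_n = 0.90 × 50 × 0.8125 = 36.6 kips.
Tension rupture (net): A_n = (3.25 − 1×0.875)×0.25 = 0.59375 in² (U = 1.0, A_e = A_n). φR_n = 0.75 × 70 × 0.59375 = 31.2 kips.
Block shear: shear path 1×[1.6875+3×2.375] = 1×8.8125 in, A_gv = 2.2031, A_nv = 1×(8.8125 − 3.5×0.875)×0.25 = 1.4375 in²; tension to near edge: (1.3125 − 0.5×0.875)×0.25 = 0.21875 in². R_n = min(0.6×70×1.4375, 0.6×50×2.2031) + 1.0×70×0.21875 = min(60.375, 66.093) + 15.313 = 75.688 kips. φR_n = 0.75 × 75.688 = 56.8 kips.
Governing: min(143.1, 91.1, 36.6, 31.2, 56.8) = 31.2 kips → net-section rupture.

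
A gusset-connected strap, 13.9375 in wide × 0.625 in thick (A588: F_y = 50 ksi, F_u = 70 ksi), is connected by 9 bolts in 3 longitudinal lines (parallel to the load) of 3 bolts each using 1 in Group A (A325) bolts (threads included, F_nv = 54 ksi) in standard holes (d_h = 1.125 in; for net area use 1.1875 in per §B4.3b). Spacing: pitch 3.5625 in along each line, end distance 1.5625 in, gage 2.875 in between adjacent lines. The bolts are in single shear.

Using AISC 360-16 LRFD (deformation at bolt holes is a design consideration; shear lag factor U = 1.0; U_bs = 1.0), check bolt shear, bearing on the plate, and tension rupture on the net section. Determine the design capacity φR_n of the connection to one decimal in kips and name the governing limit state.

Bolt shear: A_b = π(1)²/4 = 0.7854 in². φR_n = 0.75 × 54 × 0.7854 × 9 × 1 = 286.3 kips.
Bearing (0.625 in plate, F_u = 70 ksi): end bolts L_c = 1.5625 − 1.125/2 = 1, R_n = min(1.2×1×0.625×70, 2.4×1×0.625×70) = 52.5 kips/bolt; interior L_c = 3.5625 − 1.125 = 2.4375, R_n = 105 kips/bolt. φR_n = 0.75 × (3×52.5 + 6×105) = 590.6 kips.
Tension rupture (net): A_n = (13.9375 − 3×1.1875)×0.625 = 6.4844 in² (U = 1.0, A_e = A_n). φR_n = 0.75 × 70 × 6.4844 = 340.4 kips.
Governing: min(286.3, 590.6, 340.4) = 286.3 kips → bolt shear.

286.3 kips (bolt shear governs)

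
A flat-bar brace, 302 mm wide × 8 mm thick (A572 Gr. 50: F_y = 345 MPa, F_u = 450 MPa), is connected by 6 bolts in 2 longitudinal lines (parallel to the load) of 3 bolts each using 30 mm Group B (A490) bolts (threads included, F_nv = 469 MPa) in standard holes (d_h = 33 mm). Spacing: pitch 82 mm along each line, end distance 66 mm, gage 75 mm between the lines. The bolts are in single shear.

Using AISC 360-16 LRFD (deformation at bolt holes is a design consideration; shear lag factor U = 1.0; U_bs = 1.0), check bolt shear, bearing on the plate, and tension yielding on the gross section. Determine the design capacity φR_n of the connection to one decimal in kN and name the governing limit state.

Bolt shear: A_b = π(30)²/4 = 706.86 mm². φR_n = 0.75 × 469 × 706.86 × 6 × 1 = 1491.8 kN.
Bearing (8 mm plate, F_u = 450 MPa): end bolts L_c = 66 − 33/2 = 49.5, R_n = min(1.2×49.5×8×450, 2.4×30×8×450) = 213.84 kN/bolt; interior L_c = 82 − 33 = 49, R_n = 211.68 kN/bolt. φR_n = 0.75 × (2×213.84 + 4×211.68) = 955.8 kN.
Tension yield (gross): A_g = 302×8 = 2416 mm². φR_n = 0.90 × 345 × 2416 = 750.2 kN.
Governing: min(1491.8, 955.8, 750.2) = 750.2 kN → gross-section yield.

750.2 kN (gross-section yield governs)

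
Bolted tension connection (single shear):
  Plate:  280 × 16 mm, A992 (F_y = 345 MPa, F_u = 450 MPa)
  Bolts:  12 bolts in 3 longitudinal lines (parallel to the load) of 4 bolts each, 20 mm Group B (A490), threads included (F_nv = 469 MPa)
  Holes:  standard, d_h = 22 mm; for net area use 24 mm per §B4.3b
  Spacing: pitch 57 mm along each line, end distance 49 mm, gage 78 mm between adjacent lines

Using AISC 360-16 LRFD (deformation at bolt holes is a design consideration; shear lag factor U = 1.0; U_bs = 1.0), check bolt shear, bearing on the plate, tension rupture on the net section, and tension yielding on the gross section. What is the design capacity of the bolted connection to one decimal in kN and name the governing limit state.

Bolt shear: A_b = π(20)²/4 = 314.16 mm². φR_n = 0.75 × 469 × 314.16 × 12 × 1 = 1326.1 kN.
Bearing (16 mm plate, F_u = 450 MPa): end bolts L_c = 49 − 22/2 = 38, R_n = min(1.2×38×16×450, 2.4×20×16×450) = 328.32 kN/bolt; interior L_c = 57 − 22 = 35, R_n = 302.4 kN/bolt. φR_n = 0.75 × (3×328.32 + 9×302.4) = 2779.9 kN.
Tension rupture (net): A_n = (280 − 3×24)×16 = 3328 mm² (U = 1.0, A_e = A_n). φR_n = 0.75 × 450 × 3328 = 1123.2 kN.
Tension yield (gross): A_g = 280×16 = 4480 mm². φR_n = 0.90 × 345 × 4480 = 1391.0 kN.
Governing: min(1326.1, 2779.9, 1123.2, 1391.0) = 1123.2 kN → net-section rupture.

1123.2 kN (net-section rupture governs)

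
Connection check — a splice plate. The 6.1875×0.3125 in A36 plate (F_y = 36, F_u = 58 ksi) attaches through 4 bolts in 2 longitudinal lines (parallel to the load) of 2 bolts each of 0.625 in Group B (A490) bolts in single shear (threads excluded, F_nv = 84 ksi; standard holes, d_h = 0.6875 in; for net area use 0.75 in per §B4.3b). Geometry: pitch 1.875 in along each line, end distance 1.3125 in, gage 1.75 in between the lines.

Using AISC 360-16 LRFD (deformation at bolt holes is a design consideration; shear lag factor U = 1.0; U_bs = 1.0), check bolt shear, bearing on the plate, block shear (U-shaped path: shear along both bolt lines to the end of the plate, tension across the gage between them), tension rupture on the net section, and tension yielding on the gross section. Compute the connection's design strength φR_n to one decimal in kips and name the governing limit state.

45.9 kips (block shear governs)

Bolt shear: A_b = π(0.625)²/4 = 0.3068 in². φR_n = 0.75 × 84 × 0.3068 × 4 × 1 = 77.3 kips.
Bearing (0.3125 in plate, F_u = 58 ksi): end bolts L_c = 1.3125 − 0.6875/2 = 0.96875, R_n = min(1.2×0.96875×0.3125×58, 2.4×0.625×0.3125×58) = 21.07 kips/bolt; interior L_c = 1.875 − 0.6875 = 1.1875, R_n = 25.828 kips/bolt. φR_n = 0.75 × (2×21.07 + 2×25.828) = 70.3 kips.
Block shear: shear path 2×[1.3125+1×1.875] = 2×3.1875 in, A_gv = 1.9922, A_nv = 2×(3.1875 − 1.5×0.75)×0.3125 = 1.2891 in²; tension across gage: (1.75 − 1×0.75)×0.3125 = 0.3125 in². R_n = min(0.6×58×1.2891, 0.6×36×1.9922) + 1.0×58×0.3125 = min(44.861, 43.032) + 18.125 = 61.157 kips. φR_n = 0.75 × 61.157 = 45.9 kips.
Tension rupture (net): A_n = (6.1875 − 2×0.75)×0.3125 = 1.4648 in² (U = 1.0, A_e = A_n). φR_n = 0.75 × 58 × 1.4648 = 63.7 kips.
Tension yield (gross): A_g = 6.1875×0.3125 = 1.9336 in². φR_n = 0.90 × 36 × 1.9336 = 62.6 kips.
Governing: min(77.3, 70.3, 45.9, 63.7, 62.6) = 45.9 kips → block shear.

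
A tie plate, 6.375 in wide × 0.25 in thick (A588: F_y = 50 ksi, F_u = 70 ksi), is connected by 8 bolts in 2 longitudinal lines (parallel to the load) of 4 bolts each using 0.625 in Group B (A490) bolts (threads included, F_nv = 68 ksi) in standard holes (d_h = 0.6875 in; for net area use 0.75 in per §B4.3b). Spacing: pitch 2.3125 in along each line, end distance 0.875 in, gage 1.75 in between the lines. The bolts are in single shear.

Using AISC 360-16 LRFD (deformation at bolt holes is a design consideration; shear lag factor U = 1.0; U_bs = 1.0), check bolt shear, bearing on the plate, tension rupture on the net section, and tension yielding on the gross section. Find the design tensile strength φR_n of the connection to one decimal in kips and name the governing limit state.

64.0 kips (net-section rupture governs)

Bolt shear: A_b = π(0.625)²/4 = 0.3068 in². φR_n = 0.75 × 68 × 0.3068 × 8 × 1 = 125.2 kips.
Bearing (0.25 in plate, F_u = 70 ksi): end bolts L_c = 0.875 − 0.6875/2 = 0.53125, R_n = min(1.2×0.53125×0.25×70, 2.4×0.625×0.25×70) = 11.156 kips/bolt; interior L_c = 2.3125 − 0.6875 = 1.625, R_n = 26.25 kips/bolt. φR_n = 0.75 × (2×11.156 + 6×26.25) = 134.9 kips.
Tension rupture (net): A_n = (6.375 − 2×0.75)×0.25 = 1.2188 in² (U = 1.0, A_e = A_n). φR_n = 0.75 × 70 × 1.2188 = 64.0 kips.
Tension yield (gross): A_g = 6.375×0.25 = 1.5938 in². φR_n = 0.90 × 50 × 1.5938 = 71.7 kips.
Governing: min(125.2, 134.9, 64.0, 71.7) = 64.0 kips → net-section rupture.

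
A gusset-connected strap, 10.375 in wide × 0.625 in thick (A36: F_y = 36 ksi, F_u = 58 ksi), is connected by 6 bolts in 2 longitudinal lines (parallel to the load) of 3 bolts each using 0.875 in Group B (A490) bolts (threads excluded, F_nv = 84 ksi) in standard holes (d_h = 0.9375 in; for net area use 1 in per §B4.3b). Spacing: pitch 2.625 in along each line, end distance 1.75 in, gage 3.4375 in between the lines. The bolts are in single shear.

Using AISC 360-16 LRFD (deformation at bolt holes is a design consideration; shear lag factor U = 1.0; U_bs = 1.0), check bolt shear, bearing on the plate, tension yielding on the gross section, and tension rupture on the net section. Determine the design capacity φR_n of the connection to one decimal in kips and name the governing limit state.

210.1 kips (gross-section yield governs)

Bolt shear: A_b = π(0.875)²/4 = 0.60132 in². φR_n = 0.75 × 84 × 0.60132 × 6 × 1 = 227.3 kips.
Bearing (0.625 in plate, F_u = 58 ksi): end bolts L_c = 1.75 − 0.9375/2 = 1.28125, R_n = min(1.2×1.28125×0.625×58, 2.4×0.875×0.625×58) = 55.734 kips/bolt; interior L_c = 2.625 − 0.9375 = 1.6875, R_n = 73.406 kips/bolt. φR_n = 0.75 × (2×55.734 + 4×73.406) = 303.8 kips.
Tension yield (gross): A_g = 10.375×0.625 = 6.4844 in². φR_n = 0.90 × 36 × 6.4844 = 210.1 kips.
Tension rupture (net): A_n = (10.375 − 2×1)×0.625 = 5.2344 in² (U = 1.0, A_e = A_n). φR_n = 0.75 × 58 × 5.2344 = 227.7 kips.
Governing: min(227.3, 303.8, 210.1, 227.7) = 210.1 kips → gross-section yield.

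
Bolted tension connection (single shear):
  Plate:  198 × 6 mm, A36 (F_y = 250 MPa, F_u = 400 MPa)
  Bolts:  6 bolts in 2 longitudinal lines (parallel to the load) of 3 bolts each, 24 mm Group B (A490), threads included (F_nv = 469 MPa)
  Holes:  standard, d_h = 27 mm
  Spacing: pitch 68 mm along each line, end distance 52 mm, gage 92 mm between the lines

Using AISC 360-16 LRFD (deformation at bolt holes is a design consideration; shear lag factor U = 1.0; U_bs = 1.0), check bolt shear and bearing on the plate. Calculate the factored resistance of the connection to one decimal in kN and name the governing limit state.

Bolt shear: A_b = π(24)²/4 = 452.39 mm². φR_n = 0.75 × 469 × 452.39 × 6 × 1 = 954.8 kN.
Bearing (6 mm plate, F_u = 400 MPa): end bolts L_c = 52 − 27/2 = 38.5, R_n = min(1.2×38.5×6×400, 2.4×24×6×400) = 110.88 kN/bolt; interior L_c = 68 − 27 = 41, R_n = 118.08 kN/bolt. φR_n = 0.75 × (2×110.88 + 4×118.08) = 520.6 kN.
Governing: min(954.8, 520.6) = 520.6 kN → bearing.

520.6 kN (bearing governs)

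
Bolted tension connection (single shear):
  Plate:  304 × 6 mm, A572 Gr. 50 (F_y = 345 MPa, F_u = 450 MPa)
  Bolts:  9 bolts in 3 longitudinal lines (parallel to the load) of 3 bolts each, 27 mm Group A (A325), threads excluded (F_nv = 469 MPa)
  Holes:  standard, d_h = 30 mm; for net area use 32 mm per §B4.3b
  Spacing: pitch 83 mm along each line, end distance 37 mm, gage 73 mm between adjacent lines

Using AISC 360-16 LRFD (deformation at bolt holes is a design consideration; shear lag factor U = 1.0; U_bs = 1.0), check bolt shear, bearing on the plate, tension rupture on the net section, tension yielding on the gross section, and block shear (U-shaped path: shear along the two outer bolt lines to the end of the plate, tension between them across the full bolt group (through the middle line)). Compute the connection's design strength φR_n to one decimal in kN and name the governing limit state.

Bolt shear: A_b = π(27)²/4 = 572.56 mm². φR_n = 0.75 × 469 × 572.56 × 9 × 1 = 1812.6 kN.
Bearing (6 mm plate, F_u = 450 MPa): end bolts L_c = 37 − 30/2 = 22, R_n = min(1.2×22×6×450, 2.4×27×6×450) = 71.28 kN/bolt; interior L_c = 83 − 30 = 53, R_n = 171.72 kN/bolt. φR_n = 0.75 × (3×71.28 + 6×171.72) = 933.1 kN.
Tension rupture (net): A_n = (304 − 3×32)×6 = 1248 mm² (U = 1.0, A_e = A_n). φR_n = 0.75 × 450 × 1248 = 421.2 kN.
Tension yield (gross): A_g = 304×6 = 1824 mm². φR_n = 0.90 × 345 × 1824 = 566.4 kN.
Block shear: shear path 2×[37+2×83] = 2×203 mm, A_gv = 2436, A_nv = 2×(203 − 2.5×32)×6 = 1476 mm²; tension across gage: (146 − 2×32)×6 = 492 mm². R_n = min(0.6×450×1476, 0.6×345×2436) + 1.0×450×492 = min(398.52, 504.25) + 221.4 = 619.92 kN. φR_n = 0.75 × 619.92 = 464.9 kN.
Governing: min(1812.6, 933.1, 421.2, 566.4, 464.9) = 421.2 kN → net-section rupture.

421.2 kN (net-section rupture governs)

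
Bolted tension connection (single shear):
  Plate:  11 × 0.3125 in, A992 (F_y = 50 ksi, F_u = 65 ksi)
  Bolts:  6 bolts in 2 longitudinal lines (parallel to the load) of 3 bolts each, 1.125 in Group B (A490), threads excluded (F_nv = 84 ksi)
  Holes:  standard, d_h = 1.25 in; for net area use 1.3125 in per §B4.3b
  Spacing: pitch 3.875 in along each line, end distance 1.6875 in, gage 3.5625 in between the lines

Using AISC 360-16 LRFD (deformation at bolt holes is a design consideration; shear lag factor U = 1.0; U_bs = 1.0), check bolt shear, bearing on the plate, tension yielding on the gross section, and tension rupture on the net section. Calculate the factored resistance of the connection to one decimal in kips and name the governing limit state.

127.6 kips (net-section rupture governs)

Bolt shear: A_b = π(1.125)²/4 = 0.99402 in². φR_n = 0.75 × 84 × 0.99402 × 6 × 1 = 375.7 kips.
Bearing (0.3125 in plate, F_u = 65 ksi): end bolts L_c = 1.6875 − 1.25/2 = 1.0625, R_n = min(1.2×1.0625×0.3125×65, 2.4×1.125×0.3125×65) = 25.898 kips/bolt; interior L_c = 3.875 − 1.25 = 2.625, R_n = 54.844 kips/bolt. φR_n = 0.75 × (2×25.898 + 4×54.844) = 203.4 kips.
Tension yield (gross): A_g = 11×0.3125 = 3.4375 in². φR_n = 0.90 × 50 × 3.4375 = 154.7 kips.
Tension rupture (net): A_n = (11 − 2×1.3125)×0.3125 = 2.6172 in² (U = 1.0, A_e = A_n). φR_n = 0.75 × 65 × 2.6172 = 127.6 kips.
Governing: min(375.7, 203.4, 154.7, 127.6) = 127.6 kips → net-section rupture.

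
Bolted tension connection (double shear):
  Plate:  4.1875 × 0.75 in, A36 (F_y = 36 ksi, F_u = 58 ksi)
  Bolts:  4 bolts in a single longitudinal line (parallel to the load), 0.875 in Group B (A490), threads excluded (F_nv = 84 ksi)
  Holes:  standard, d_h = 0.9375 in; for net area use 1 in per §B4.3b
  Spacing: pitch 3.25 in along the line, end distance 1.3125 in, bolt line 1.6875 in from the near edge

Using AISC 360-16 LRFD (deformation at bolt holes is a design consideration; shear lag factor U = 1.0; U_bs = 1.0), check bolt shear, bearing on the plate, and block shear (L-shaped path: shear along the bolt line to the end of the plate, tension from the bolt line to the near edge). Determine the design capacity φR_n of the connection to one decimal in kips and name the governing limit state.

173.2 kips (block shear governs)

Bolt shear: A_b = π(0.875)²/4 = 0.60132 in². φR_n = 0.75 × 84 × 0.60132 × 4 × 2 = 303.1 kips.
Bearing (0.75 in plate, F_u = 58 ksi): end bolts L_c = 1.3125 − 0.9375/2 = 0.84375, R_n = min(1.2×0.84375×0.75×58, 2.4×0.875×0.75×58) = 44.044 kips/bolt; interior L_c = 3.25 − 0.9375 = 2.3125, R_n = 91.35 kips/bolt. φR_n = 0.75 × (1×44.044 + 3×91.35) = 238.6 kips.
Block shear: shear path 1×[1.3125+3×3.25] = 1×11.0625 in, A_gv = 8.2969, A_nv = 1×(11.0625 − 3.5×1)×0.75 = 5.6719 in²; tension to near edge: (1.6875 − 0.5×1)×0.75 = 0.89063 in². R_n = min(0.6×58×5.6719, 0.6×36×8.2969) + 1.0×58×0.89063 = min(197.38, 179.21) + 51.657 = 230.87 kips. φR_n = 0.75 × 230.87 = 173.2 kips.
Governing: min(303.1, 238.6, 173.2) = 173.2 kips → block shear.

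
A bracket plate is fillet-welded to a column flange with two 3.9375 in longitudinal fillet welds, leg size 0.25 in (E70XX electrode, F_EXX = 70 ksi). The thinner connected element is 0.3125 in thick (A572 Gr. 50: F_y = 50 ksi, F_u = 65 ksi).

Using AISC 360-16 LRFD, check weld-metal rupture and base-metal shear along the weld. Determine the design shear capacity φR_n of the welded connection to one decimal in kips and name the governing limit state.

43.8 kips (weld metal governs)

Weld metal: throat = 0.707×0.25 = 0.17675 in, L = 2×3.9375 = 7.875 in. φR_n = 0.75 × 0.6 × 70 × 0.17675 × 7.875 = 43.8 kips.
Base metal shear (0.3125 in plate): yield φR_n = 1.0×0.6×50×0.3125×7.875 = 73.8 kips; rupture φR_n = 0.75×0.6×65×0.3125×7.875 = 72.0 kips; take 72.0 kips (rupture).
Governing: min(43.8, 72.0) = 43.8 kips → weld metal.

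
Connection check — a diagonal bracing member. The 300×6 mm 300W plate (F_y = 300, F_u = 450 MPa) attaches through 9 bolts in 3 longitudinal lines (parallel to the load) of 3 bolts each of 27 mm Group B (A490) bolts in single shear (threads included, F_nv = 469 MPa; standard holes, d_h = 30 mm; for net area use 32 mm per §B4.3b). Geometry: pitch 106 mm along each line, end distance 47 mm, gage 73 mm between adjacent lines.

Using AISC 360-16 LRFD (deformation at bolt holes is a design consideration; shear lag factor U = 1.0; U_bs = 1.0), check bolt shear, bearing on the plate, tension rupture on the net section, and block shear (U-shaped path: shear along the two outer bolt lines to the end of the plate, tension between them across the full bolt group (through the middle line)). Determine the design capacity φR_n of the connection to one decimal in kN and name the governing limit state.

413.1 kN (net-section rupture governs)

Bolt shear: A_b = π(27)²/4 = 572.56 mm². φR_n = 0.75 × 469 × 572.56 × 9 × 1 = 1812.6 kN.
Bearing (6 mm plate, F_u = 450 MPa): end bolts L_c = 47 − 30/2 = 32, R_n = min(1.2×32×6×450, 2.4×27×6×450) = 103.68 kN/bolt; interior L_c = 106 − 30 = 76, R_n = 174.96 kN/bolt. φR_n = 0.75 × (3×103.68 + 6×174.96) = 1020.6 kN.
Tension rupture (net): A_n = (300 − 3×32)×6 = 1224 mm² (U = 1.0, A_e = A_n). φR_n = 0.75 × 450 × 1224 = 413.1 kN.
Block shear: shear path 2×[47+2×106] = 2×259 mm, A_gv = 3108, A_nv = 2×(259 − 2.5×32)×6 = 2148 mm²; tension across gage: (146 − 2×32)×6 = 492 mm². R_n = min(0.6×450×2148, 0.6×300×3108) + 1.0×450×492 = min(579.96, 559.44) + 221.4 = 780.84 kN. φR_n = 0.75 × 780.84 = 585.6 kN.
Governing: min(1812.6, 1020.6, 413.1, 585.6) = 413.1 kN → net-section rupture.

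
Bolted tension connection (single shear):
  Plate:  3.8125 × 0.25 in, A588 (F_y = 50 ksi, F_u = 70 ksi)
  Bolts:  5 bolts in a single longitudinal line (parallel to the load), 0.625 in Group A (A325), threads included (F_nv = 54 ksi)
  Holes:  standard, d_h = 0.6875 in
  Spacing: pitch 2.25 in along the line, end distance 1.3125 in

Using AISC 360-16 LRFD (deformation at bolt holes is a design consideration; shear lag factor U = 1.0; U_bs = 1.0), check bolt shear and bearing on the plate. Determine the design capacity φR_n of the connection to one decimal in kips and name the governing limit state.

Bolt shear: A_b = π(0.625)²/4 = 0.3068 in². φR_n = 0.75 × 54 × 0.3068 × 5 × 1 = 62.1 kips.
Bearing (0.25 in plate, F_u = 70 ksi): end bolts L_c = 1.3125 − 0.6875/2 = 0.96875, R_n = min(1.2×0.96875×0.25×70, 2.4×0.625×0.25×70) = 20.344 kips/bolt; interior L_c = 2.25 − 0.6875 = 1.5625, R_n = 26.25 kips/bolt. φR_n = 0.75 × (1×20.344 + 4×26.25) = 94.0 kips.
Governing: min(62.1, 94.0) = 62.1 kips → bolt shear.

62.1 kips (bolt shear governs)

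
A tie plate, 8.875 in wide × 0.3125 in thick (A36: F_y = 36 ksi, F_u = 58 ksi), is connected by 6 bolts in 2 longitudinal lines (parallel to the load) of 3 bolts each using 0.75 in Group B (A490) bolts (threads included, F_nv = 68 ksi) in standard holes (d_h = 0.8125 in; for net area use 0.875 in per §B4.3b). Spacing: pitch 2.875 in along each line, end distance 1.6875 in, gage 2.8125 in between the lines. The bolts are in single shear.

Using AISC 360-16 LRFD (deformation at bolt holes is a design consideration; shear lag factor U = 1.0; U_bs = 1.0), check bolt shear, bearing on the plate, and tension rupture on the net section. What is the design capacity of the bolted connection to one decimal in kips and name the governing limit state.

Bolt shear: A_b = π(0.75)²/4 = 0.44179 in². φR_n = 0.75 × 68 × 0.44179 × 6 × 1 = 135.2 kips.
Bearing (0.3125 in plate, F_u = 58 ksi): end bolts L_c = 1.6875 − 0.8125/2 = 1.28125, R_n = min(1.2×1.28125×0.3125×58, 2.4×0.75×0.3125×58) = 27.867 kips/bolt; interior L_c = 2.875 − 0.8125 = 2.0625, R_n = 32.625 kips/bolt. φR_n = 0.75 × (2×27.867 + 4×32.625) = 139.7 kips.
Tension rupture (net): A_n = (8.875 − 2×0.875)×0.3125 = 2.2266 in² (U = 1.0, A_e = A_n). φR_n = 0.75 × 58 × 2.2266 = 96.9 kips.
Governing: min(135.2, 139.7, 96.9) = 96.9 kips → net-section rupture.

96.9 kips (net-section rupture governs)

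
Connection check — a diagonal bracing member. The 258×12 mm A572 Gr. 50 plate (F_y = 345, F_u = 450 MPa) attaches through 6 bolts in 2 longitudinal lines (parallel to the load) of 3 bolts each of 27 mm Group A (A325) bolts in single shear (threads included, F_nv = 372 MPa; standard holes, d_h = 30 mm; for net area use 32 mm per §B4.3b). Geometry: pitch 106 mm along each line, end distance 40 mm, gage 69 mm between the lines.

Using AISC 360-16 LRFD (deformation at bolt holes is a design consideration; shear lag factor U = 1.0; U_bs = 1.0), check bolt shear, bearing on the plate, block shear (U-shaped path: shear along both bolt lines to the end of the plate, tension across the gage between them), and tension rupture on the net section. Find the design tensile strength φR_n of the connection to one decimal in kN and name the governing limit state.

785.7 kN (net-section rupture governs)

Bolt shear: A_b = π(27)²/4 = 572.56 mm². φR_n = 0.75 × 372 × 572.56 × 6 × 1 = 958.5 kN.
Bearing (12 mm plate, F_u = 450 MPa): end bolts L_c = 40 − 30/2 = 25, R_n = min(1.2×25×12×450, 2.4×27×12×450) = 162 kN/bolt; interior L_c = 106 − 30 = 76, R_n = 349.92 kN/bolt. φR_n = 0.75 × (2×162 + 4×349.92) = 1292.8 kN.
Block shear: shear path 2×[40+2×106] = 2×252 mm, A_gv = 6048, A_nv = 2×(252 − 2.5×32)×12 = 4128 mm²; tension across gage: (69 − 1×32)×12 = 444 mm². R_n = min(0.6×450×4128, 0.6×345×6048) + 1.0×450×444 = min(1114.6, 1251.9) + 199.8 = 1314.4 kN. φR_n = 0.75 × 1314.4 = 985.8 kN.
Tension rupture (net): A_n = (258 − 2×32)×12 = 2328 mm² (U = 1.0, A_e = A_n). φR_n = 0.75 × 450 × 2328 = 785.7 kN.
Governing: min(958.5, 1292.8, 985.8, 785.7) = 785.7 kN → net-section rupture.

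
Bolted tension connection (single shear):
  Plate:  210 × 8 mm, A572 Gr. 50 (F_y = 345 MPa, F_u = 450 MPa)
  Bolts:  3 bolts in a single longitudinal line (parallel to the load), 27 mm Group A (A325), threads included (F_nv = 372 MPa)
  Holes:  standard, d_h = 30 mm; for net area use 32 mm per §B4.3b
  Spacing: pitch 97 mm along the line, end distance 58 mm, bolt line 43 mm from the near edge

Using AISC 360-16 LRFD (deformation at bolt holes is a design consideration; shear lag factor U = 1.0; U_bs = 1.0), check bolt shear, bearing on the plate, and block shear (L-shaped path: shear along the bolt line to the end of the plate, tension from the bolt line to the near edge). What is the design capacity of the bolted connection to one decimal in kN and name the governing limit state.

351.5 kN (block shear governs)

Bolt shear: A_b = π(27)²/4 = 572.56 mm². φR_n = 0.75 × 372 × 572.56 × 3 × 1 = 479.2 kN.
Bearing (8 mm plate, F_u = 450 MPa): end bolts L_c = 58 − 30/2 = 43, R_n = min(1.2×43×8×450, 2.4×27×8×450) = 185.76 kN/bolt; interior L_c = 97 − 30 = 67, R_n = 233.28 kN/bolt. φR_n = 0.75 × (1×185.76 + 2×233.28) = 489.2 kN.
Block shear: shear path 1×[58+2×97] = 1×252 mm, A_gv = 2016, A_nv = 1×(252 − 2.5×32)×8 = 1376 mm²; tension to near edge: (43 − 0.5×32)×8 = 216 mm². R_n = min(0.6×450×1376, 0.6×345×2016) + 1.0×450×216 = min(371.52, 417.31) + 97.2 = 468.72 kN. φR_n = 0.75 × 468.72 = 351.5 kN.
Governing: min(479.2, 489.2, 351.5) = 351.5 kN → block shear.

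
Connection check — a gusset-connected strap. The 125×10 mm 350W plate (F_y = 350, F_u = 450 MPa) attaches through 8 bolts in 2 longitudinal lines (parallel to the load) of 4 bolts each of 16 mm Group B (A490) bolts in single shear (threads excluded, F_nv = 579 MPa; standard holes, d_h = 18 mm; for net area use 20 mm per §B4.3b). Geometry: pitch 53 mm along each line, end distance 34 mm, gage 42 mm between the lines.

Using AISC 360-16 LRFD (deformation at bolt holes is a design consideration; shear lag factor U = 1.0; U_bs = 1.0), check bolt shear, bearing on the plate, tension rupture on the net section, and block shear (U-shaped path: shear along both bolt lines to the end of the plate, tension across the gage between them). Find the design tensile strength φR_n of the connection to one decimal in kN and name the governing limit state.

Bolt shear: A_b = π(16)²/4 = 201.06 mm². φR_n = 0.75 × 579 × 201.06 × 8 × 1 = 698.5 kN.
Bearing (10 mm plate, F_u = 450 MPa): end bolts L_c = 34 − 18/2 = 25, R_n = min(1.2×25×10×450, 2.4×16×10×450) = 135 kN/bolt; interior L_c = 53 − 18 = 35, R_n = 172.8 kN/bolt. φR_n = 0.75 × (2×135 + 6×172.8) = 980.1 kN.
Tension rupture (net): A_n = (125 − 2×20)×10 = 850 mm² (U = 1.0, A_e = A_n). φR_n = 0.75 × 450 × 850 = 286.9 kN.
Block shear: shear path 2×[34+3×53] = 2×193 mm, A_gv = 3860, A_nv = 2×(193 − 3.5×20)×10 = 2460 mm²; tension across gage: (42 − 1×20)×10 = 220 mm². R_n = min(0.6×450×2460, 0.6×350×3860) + 1.0×450×220 = min(664.2, 810.6) + 99 = 763.2 kN. φR_n = 0.75 × 763.2 = 572.4 kN.
Governing: min(698.5, 980.1, 286.9, 572.4) = 286.9 kN → net-section rupture.

286.9 kN (net-section rupture governs)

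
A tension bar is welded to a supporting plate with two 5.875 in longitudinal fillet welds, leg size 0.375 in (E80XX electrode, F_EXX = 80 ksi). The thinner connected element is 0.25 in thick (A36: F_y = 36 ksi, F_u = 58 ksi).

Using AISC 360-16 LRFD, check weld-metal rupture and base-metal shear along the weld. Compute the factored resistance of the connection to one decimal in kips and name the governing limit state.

Weld metal: throat = 0.707×0.375 = 0.26513 in, L = 2×5.875 = 11.75 in. φR_n = 0.75 × 0.6 × 80 × 0.26513 × 11.75 = 112.1 kips.
Base metal shear (0.25 in plate): yield φR_n = 1.0×0.6×36×0.25×11.75 = 63.5 kips; rupture φR_n = 0.75×0.6×58×0.25×11.75 = 76.7 kips; take 63.5 kips (yield).
Governing: min(112.1, 63.5) = 63.5 kips → base-metal shear.

63.5 kips (base-metal shear governs)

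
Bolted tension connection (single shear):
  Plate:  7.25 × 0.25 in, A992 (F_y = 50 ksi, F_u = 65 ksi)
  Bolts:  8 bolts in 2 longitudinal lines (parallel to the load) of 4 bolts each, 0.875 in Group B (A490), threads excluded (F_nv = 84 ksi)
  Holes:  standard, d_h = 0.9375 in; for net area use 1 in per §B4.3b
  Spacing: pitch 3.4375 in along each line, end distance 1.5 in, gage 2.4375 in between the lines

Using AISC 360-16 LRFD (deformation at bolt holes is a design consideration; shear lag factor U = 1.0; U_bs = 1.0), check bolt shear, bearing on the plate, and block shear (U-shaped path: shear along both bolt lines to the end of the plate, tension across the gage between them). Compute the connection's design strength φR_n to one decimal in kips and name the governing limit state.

139.1 kips (block shear governs)

Bolt shear: A_b = π(0.875)²/4 = 0.60132 in². φR_n = 0.75 × 84 × 0.60132 × 8 × 1 = 303.1 kips.
Bearing (0.25 in plate, F_u = 65 ksi): end bolts L_c = 1.5 − 0.9375/2 = 1.03125, R_n = min(1.2×1.03125×0.25×65, 2.4×0.875×0.25×65) = 20.109 kips/bolt; interior L_c = 3.4375 − 0.9375 = 2.5, R_n = 34.125 kips/bolt. φR_n = 0.75 × (2×20.109 + 6×34.125) = 183.7 kips.
Block shear: shear path 2×[1.5+3×3.4375] = 2×11.8125 in, A_gv = 5.9063, A_nv = 2×(11.8125 − 3.5×1)×0.25 = 4.1563 in²; tension across gage: (2.4375 − 1×1)×0.25 = 0.35938 in². R_n = min(0.6×65×4.1563, 0.6×50×5.9063) + 1.0×65×0.35938 = min(162.1, 177.19) + 23.36 = 185.46 kips. φR_n = 0.75 × 185.46 = 139.1 kips.
Governing: min(303.1, 183.7, 139.1) = 139.1 kips → block shear.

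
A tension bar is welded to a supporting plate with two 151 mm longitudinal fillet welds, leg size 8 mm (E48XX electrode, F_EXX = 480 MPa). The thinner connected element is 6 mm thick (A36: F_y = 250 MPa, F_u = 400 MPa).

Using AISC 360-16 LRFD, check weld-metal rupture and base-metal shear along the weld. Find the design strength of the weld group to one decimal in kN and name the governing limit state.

Weld metal: throat = 0.707×8 = 5.656 mm, L = 2×151 = 302 mm. φR_n = 0.75 × 0.6 × 480 × 5.656 × 302 = 369.0 kN.
Base metal shear (6 mm plate): yield φR_n = 1.0×0.6×250×6×302 = 271.8 kN; rupture φR_n = 0.75×0.6×400×6×302 = 326.2 kN; take 271.8 kN (yield).
Governing: min(369.0, 271.8) = 271.8 kN → base-metal shear.

271.8 kN (base-metal shear governs)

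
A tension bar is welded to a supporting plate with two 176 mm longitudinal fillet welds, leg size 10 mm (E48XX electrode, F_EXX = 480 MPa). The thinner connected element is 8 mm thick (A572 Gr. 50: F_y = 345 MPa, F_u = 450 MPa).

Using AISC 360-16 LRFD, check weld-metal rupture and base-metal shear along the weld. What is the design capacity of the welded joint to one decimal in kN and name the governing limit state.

537.5 kN (weld metal governs)

Weld metal: throat = 0.707×10 = 7.07 mm, L = 2×176 = 352 mm. φR_n = 0.75 × 0.6 × 480 × 7.07 × 352 = 537.5 kN.
Base metal shear (8 mm plate): yield φR_n = 1.0×0.6×345×8×352 = 582.9 kN; rupture φR_n = 0.75×0.6×450×8×352 = 570.2 kN; take 570.2 kN (rupture).
Governing: min(537.5, 570.2) = 537.5 kN → weld metal.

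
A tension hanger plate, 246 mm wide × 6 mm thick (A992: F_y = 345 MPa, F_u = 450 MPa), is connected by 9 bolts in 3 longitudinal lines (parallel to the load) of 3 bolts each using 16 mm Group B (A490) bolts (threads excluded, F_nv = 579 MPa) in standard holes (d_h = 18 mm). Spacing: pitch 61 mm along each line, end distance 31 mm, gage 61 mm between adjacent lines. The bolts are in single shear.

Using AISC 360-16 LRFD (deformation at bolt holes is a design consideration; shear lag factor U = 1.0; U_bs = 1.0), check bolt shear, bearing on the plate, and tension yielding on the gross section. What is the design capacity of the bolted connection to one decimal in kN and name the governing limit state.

458.3 kN (gross-section yield governs)

Bolt shear: A_b = π(16)²/4 = 201.06 mm². φR_n = 0.75 × 579 × 201.06 × 9 × 1 = 785.8 kN.
Bearing (6 mm plate, F_u = 450 MPa): end bolts L_c = 31 − 18/2 = 22, R_n = min(1.2×22×6×450, 2.4×16×6×450) = 71.28 kN/bolt; interior L_c = 61 − 18 = 43, R_n = 103.68 kN/bolt. φR_n = 0.75 × (3×71.28 + 6×103.68) = 626.9 kN.
Tension yield (gross): A_g = 246×6 = 1476 mm². φR_n = 0.90 × 345 × 1476 = 458.3 kN.
Governing: min(785.8, 626.9, 458.3) = 458.3 kN → gross-section yield.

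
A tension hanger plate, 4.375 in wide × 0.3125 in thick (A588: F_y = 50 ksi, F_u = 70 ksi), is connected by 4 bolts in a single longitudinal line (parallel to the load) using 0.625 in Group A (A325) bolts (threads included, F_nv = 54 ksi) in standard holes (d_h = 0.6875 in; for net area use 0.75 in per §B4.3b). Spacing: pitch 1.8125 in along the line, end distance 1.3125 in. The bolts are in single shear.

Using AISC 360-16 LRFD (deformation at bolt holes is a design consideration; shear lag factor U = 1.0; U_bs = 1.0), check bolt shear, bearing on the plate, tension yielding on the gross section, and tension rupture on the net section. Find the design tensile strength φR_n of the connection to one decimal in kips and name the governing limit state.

Bolt shear: A_b = π(0.625)²/4 = 0.3068 in². φR_n = 0.75 × 54 × 0.3068 × 4 × 1 = 49.7 kips.
Bearing (0.3125 in plate, F_u = 70 ksi): end bolts L_c = 1.3125 − 0.6875/2 = 0.96875, R_n = min(1.2×0.96875×0.3125×70, 2.4×0.625×0.3125×70) = 25.43 kips/bolt; interior L_c = 1.8125 − 0.6875 = 1.125, R_n = 29.531 kips/bolt. φR_n = 0.75 × (1×25.43 + 3×29.531) = 85.5 kips.
Tension yield (gross): A_g = 4.375×0.3125 = 1.3672 in². φR_n = 0.90 × 50 × 1.3672 = 61.5 kips.
Tension rupture (net): A_n = (4.375 − 1×0.75)×0.3125 = 1.1328 in² (U = 1.0, A_e = A_n). φR_n = 0.75 × 70 × 1.1328 = 59.5 kips.
Governing: min(49.7, 85.5, 61.5, 59.5) = 49.7 kips → bolt shear.

49.7 kips (bolt shear governs)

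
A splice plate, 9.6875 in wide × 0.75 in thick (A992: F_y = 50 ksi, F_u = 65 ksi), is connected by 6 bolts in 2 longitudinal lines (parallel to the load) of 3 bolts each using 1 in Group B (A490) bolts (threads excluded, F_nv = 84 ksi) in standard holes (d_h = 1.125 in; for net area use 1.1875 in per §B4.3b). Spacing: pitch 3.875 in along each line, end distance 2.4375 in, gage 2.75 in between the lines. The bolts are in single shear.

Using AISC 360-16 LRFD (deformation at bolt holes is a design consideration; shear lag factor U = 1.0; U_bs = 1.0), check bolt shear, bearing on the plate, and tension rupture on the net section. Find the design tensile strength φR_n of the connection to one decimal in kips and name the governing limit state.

267.4 kips (net-section rupture governs)

Bolt shear: A_b = π(1)²/4 = 0.7854 in². φR_n = 0.75 × 84 × 0.7854 × 6 × 1 = 296.9 kips.
Bearing (0.75 in plate, F_u = 65 ksi): end bolts L_c = 2.4375 − 1.125/2 = 1.875, R_n = min(1.2×1.875×0.75×65, 2.4×1×0.75×65) = 109.69 kips/bolt; interior L_c = 3.875 − 1.125 = 2.75, R_n = 117 kips/bolt. φR_n = 0.75 × (2×109.69 + 4×117) = 515.5 kips.
Tension rupture (net): A_n = (9.6875 − 2×1.1875)×0.75 = 5.4844 in² (U = 1.0, A_e = A_n). φR_n = 0.75 × 65 × 5.4844 = 267.4 kips.
Governing: min(296.9, 515.5, 267.4) = 267.4 kips → net-section rupture.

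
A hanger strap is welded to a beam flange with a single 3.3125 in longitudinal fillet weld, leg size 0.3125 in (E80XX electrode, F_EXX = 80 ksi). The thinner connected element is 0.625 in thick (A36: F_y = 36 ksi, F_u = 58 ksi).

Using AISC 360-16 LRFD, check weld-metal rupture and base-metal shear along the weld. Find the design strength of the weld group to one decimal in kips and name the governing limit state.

Weld metal: throat = 0.707×0.3125 = 0.22094 in, L = 3.3125 in. φR_n = 0.75 × 0.6 × 80 × 0.22094 × 3.3125 = 26.3 kips.
Base metal shear (0.625 in plate): yield φR_n = 1.0×0.6×36×0.625×3.3125 = 44.7 kips; rupture φR_n = 0.75×0.6×58×0.625×3.3125 = 54.0 kips; take 44.7 kips (yield).
Governing: min(26.3, 44.7) = 26.3 kips → weld metal.

26.3 kips (weld metal governs)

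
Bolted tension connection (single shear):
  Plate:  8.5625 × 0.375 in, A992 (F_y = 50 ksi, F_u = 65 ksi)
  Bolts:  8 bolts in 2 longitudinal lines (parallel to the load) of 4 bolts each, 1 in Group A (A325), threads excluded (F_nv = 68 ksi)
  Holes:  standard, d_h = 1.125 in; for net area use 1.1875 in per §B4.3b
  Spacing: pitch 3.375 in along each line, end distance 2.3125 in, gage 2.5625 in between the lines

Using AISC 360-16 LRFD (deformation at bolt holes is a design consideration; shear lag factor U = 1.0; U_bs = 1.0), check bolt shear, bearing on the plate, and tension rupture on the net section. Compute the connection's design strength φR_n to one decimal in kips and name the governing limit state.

Bolt shear: A_b = π(1)²/4 = 0.7854 in². φR_n = 0.75 × 68 × 0.7854 × 8 × 1 = 320.4 kips.
Bearing (0.375 in plate, F_u = 65 ksi): end bolts L_c = 2.3125 − 1.125/2 = 1.75, R_n = min(1.2×1.75×0.375×65, 2.4×1×0.375×65) = 51.188 kips/bolt; interior L_c = 3.375 − 1.125 = 2.25, R_n = 58.5 kips/bolt. φR_n = 0.75 × (2×51.188 + 6×58.5) = 340.0 kips.
Tension rupture (net): A_n = (8.5625 − 2×1.1875)×0.375 = 2.3203 in² (U = 1.0, A_e = A_n). φR_n = 0.75 × 65 × 2.3203 = 113.1 kips.
Governing: min(320.4, 340.0, 113.1) = 113.1 kips → net-section rupture.

113.1 kips (net-section rupture governs)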